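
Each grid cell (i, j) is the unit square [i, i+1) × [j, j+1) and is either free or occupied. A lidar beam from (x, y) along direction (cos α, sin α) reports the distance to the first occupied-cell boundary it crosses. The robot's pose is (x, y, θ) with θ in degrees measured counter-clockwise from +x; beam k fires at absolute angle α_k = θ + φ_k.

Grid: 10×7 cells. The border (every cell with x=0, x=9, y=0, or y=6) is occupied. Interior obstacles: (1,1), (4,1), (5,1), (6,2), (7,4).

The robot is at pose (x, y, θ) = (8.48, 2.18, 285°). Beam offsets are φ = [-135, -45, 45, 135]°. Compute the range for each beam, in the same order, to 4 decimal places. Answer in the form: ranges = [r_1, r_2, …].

ranges = [7.6400, 1.3625, 0.6004, 1.0400]

beam 1: φ=-135°, α=150°
  d=(-0.8660,0.5000)  start (8,2)  tX=0.5543 tY=1.6400  stride 1/|dx|=1.1547 1/|dy|=2.0000
    cross x-line → (7,2), t=0.5543
    cross y-line → (7,3), t=1.6400
    cross x-line → (6,3), t=1.7090
    cross x-line → (5,3), t=2.8637
    cross y-line → (5,4), t=3.6400
    cross x-line → (4,4), t=4.0184
    cross x-line → (3,4), t=5.1731
    cross y-line → (3,5), t=5.6400
    cross x-line → (2,5), t=6.3278
    cross x-line → (1,5), t=7.4825
    cross y-line → (1,6), t=7.6400 (wall)
  → r_1 = 7.6400
beam 2: φ=-45°, α=240°
  d=(-0.5000,-0.8660)  start (8,2)  tX=0.9600 tY=0.2078  stride 1/|dx|=2.0000 1/|dy|=1.1547
    cross y-line → (8,1), t=0.2078
    cross x-line → (7,1), t=0.9600
    cross y-line → (7,0), t=1.3625 (wall)
  → r_2 = 1.3625
beam 3: φ=45°, α=330°
  d=(0.8660,-0.5000)  start (8,2)  tX=0.6004 tY=0.3600  stride 1/|dx|=1.1547 1/|dy|=2.0000
    cross y-line → (8,1), t=0.3600
    cross x-line → (9,1), t=0.6004 (wall)
  → r_3 = 0.6004
beam 4: φ=135°, α=60°
  d=(0.5000,0.8660)  start (8,2)  tX=1.0400 tY=0.9469  stride 1/|dx|=2.0000 1/|dy|=1.1547
    cross y-line → (8,3), t=0.9469
    cross x-line → (9,3), t=1.0400 (wall)
  → r_4 = 1.0400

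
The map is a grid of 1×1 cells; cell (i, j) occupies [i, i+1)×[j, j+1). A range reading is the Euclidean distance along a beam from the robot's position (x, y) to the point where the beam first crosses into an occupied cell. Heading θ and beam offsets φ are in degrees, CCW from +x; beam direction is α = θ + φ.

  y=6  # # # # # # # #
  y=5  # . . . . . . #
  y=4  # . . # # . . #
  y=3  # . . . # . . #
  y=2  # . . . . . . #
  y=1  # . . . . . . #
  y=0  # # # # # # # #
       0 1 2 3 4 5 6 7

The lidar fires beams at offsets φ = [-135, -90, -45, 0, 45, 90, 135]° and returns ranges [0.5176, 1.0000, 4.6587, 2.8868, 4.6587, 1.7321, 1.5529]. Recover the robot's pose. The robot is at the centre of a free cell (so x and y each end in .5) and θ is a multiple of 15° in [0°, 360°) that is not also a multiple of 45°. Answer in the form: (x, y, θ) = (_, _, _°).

(x, y, θ) = (2.5, 1.5, 60°)

Candidates: 27 free-cell centres × 16 headings = 432 poses. Raycast each; keep the one whose scan matches to 4 dp.
  (1.5, 4.5, 210°): beam 1 = 1.5529 ≠ 0.5176 ✗
  (3.5, 2.5, 255°): beam 1 = 4.0415 ≠ 0.5176 ✗
  (3.5, 5.5, 255°): beam 1 = 0.5774 ≠ 0.5176 ✗
  (2.5, 3.5, 240°): beam 1 = 2.5882 ≠ 0.5176 ✗
  …
  (2.5, 1.5, 60°): r_1=0.5176, r_2=1.0000, r_3=4.6587, r_4=2.8868, r_5=4.6587, r_6=1.7321, r_7=1.5529 — all match ✓
Only this pose fits every beam.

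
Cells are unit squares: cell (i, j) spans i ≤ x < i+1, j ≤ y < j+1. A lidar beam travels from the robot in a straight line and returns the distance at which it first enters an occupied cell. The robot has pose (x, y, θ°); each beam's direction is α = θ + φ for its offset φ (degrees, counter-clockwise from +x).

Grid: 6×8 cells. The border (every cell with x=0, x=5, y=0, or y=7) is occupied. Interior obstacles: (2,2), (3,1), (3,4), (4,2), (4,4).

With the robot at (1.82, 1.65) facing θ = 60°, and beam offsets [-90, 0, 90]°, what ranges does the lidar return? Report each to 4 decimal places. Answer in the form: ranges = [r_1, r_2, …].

beam 1: φ=-90°, α=330°
  d=(0.8660,-0.5000)  start (1,1)  tX=0.2078 tY=1.3000  stride 1/|dx|=1.1547 1/|dy|=2.0000
    cross x-line → (2,1), t=0.2078
    cross y-line → (2,0), t=1.3000 (wall)
  → r_1 = 1.3000
beam 2: φ=0°, α=60°
  d=(0.5000,0.8660)  start (1,1)  tX=0.3600 tY=0.4041  stride 1/|dx|=2.0000 1/|dy|=1.1547
    cross x-line → (2,1), t=0.3600
    cross y-line → (2,2), t=0.4041 (wall)
  → r_2 = 0.4041
beam 3: φ=90°, α=150°
  d=(-0.8660,0.5000)  start (1,1)  tX=0.9469 tY=0.7000  stride 1/|dx|=1.1547 1/|dy|=2.0000
    cross y-line → (1,2), t=0.7000
    cross x-line → (0,2), t=0.9469 (wall)
  → r_3 = 0.9469

ranges = [1.3000, 0.4041, 0.9469]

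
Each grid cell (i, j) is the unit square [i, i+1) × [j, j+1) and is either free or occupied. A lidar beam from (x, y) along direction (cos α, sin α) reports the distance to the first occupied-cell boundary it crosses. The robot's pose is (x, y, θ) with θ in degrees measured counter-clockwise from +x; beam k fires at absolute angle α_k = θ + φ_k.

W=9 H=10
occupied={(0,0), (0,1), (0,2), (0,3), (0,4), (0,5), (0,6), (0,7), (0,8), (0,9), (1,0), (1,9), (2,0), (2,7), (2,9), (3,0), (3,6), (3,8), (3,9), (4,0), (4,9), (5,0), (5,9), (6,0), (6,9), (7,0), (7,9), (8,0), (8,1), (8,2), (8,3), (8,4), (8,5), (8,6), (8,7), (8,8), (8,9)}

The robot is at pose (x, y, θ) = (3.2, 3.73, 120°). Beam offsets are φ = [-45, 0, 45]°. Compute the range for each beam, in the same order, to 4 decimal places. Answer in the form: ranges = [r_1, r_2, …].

ranges = [2.3501, 4.4000, 2.2776]

beam 1: φ=-45°, α=75°
  direction (0.2588, 0.9659); cell (3,3); t to first gridline: x 3.0910, y 0.2795 (then +3.8637 / +1.0353)
    (3,4) via y @ 0.2795
    (3,5) via y @ 1.3148
    (3,6) via y @ 2.3501  # hit
  → r_1 = 2.3501
beam 2: φ=0°, α=120°
  direction (-0.5000, 0.8660); cell (3,3); t to first gridline: x 0.4000, y 0.3118 (then +2.0000 / +1.1547)
    (3,4) via y @ 0.3118
    (2,4) via x @ 0.4000
    (2,5) via y @ 1.4665
    (1,5) via x @ 2.4000
    (1,6) via y @ 2.6212
    (1,7) via y @ 3.7759
    (0,7) via x @ 4.4000  # hit
  → r_2 = 4.4000
beam 3: φ=45°, α=165°
  direction (-0.9659, 0.2588); cell (3,3); t to first gridline: x 0.2071, y 1.0432 (then +1.0353 / +3.8637)
    (2,3) via x @ 0.2071
    (2,4) via y @ 1.0432
    (1,4) via x @ 1.2423
    (0,4) via x @ 2.2776  # hit
  → r_3 = 2.2776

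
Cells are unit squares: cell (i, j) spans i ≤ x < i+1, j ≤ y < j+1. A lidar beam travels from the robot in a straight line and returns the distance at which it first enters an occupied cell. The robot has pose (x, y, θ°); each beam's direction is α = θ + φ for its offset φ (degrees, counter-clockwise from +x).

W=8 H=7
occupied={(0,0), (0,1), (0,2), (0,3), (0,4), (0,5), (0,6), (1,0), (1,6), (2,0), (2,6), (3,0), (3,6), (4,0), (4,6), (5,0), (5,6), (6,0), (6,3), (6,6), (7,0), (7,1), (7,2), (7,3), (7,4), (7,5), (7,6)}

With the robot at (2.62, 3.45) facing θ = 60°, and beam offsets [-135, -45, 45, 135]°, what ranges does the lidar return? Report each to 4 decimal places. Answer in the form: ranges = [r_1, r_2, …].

ranges = [2.5364, 4.5345, 2.6400, 1.6771]

beam 1: φ=-135°, α=285°
  direction (0.2588, -0.9659); cell (2,3); t to first gridline: x 1.4682, y 0.4659 (then +3.8637 / +1.0353)
    (2,2) via y @ 0.4659
    (3,2) via x @ 1.4682
    (3,1) via y @ 1.5012
    (3,0) via y @ 2.5364  # hit
  → r_1 = 2.5364
beam 2: φ=-45°, α=15°
  direction (0.9659, 0.2588); cell (2,3); t to first gridline: x 0.3934, y 2.1250 (then +1.0353 / +3.8637)
    (3,3) via x @ 0.3934
    (4,3) via x @ 1.4287
    (4,4) via y @ 2.1250
    (5,4) via x @ 2.4640
    (6,4) via x @ 3.4992
    (7,4) via x @ 4.5345  # hit
  → r_2 = 4.5345
beam 3: φ=45°, α=105°
  direction (-0.2588, 0.9659); cell (2,3); t to first gridline: x 2.3955, y 0.5694 (then +3.8637 / +1.0353)
    (2,4) via y @ 0.5694
    (2,5) via y @ 1.6047
    (1,5) via x @ 2.3955
    (1,6) via y @ 2.6400  # hit
  → r_3 = 2.6400
beam 4: φ=135°, α=195°
  direction (-0.9659, -0.2588); cell (2,3); t to first gridline: x 0.6419, y 1.7387 (then +1.0353 / +3.8637)
    (1,3) via x @ 0.6419
    (0,3) via x @ 1.6771  # hit
  → r_4 = 1.6771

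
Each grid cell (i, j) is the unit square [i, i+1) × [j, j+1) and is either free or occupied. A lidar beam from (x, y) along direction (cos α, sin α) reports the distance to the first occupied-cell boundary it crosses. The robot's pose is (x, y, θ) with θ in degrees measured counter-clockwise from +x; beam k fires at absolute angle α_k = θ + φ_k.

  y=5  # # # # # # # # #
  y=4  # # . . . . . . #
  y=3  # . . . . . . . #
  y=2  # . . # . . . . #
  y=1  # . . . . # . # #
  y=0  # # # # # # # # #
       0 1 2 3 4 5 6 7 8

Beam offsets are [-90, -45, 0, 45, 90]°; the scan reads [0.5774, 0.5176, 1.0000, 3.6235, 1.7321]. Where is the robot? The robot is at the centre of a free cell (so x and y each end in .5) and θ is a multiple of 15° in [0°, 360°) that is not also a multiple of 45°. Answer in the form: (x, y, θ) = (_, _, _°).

(x, y, θ) = (4.5, 4.5, 150°)

Candidates: 24 free-cell centres × 16 headings = 384 poses. Raycast each; keep the one whose scan matches to 4 dp.
  (6.5, 1.5, 75°): beam 1 = 0.5176 ≠ 0.5774 ✗
  (4.5, 3.5, 30°): beam 1 = 1.7321 ≠ 0.5774 ✗
  (1.5, 3.5, 105°): beam 1 = 5.7956 ≠ 0.5774 ✗
  (5.5, 2.5, 60°): beam 1 = 1.7321 ≠ 0.5774 ✗
  (6.5, 2.5, 345°): beam 1 = 1.5529 ≠ 0.5774 ✗
  …
  (4.5, 4.5, 150°): r_1=0.5774, r_2=0.5176, r_3=1.0000, r_4=3.6235, r_5=1.7321 — all match ✓
No second candidate reproduces the full scan.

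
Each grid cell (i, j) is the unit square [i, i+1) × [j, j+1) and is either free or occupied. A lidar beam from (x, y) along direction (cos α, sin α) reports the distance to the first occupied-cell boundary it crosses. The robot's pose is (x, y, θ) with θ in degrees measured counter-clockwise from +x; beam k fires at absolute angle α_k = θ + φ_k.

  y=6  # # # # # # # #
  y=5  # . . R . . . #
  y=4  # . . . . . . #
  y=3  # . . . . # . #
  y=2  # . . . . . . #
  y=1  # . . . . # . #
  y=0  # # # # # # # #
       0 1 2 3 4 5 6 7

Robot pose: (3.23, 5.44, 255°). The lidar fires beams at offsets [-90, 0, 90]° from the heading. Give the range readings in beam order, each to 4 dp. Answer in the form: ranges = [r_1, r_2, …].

beam 1: φ=-90°, α=165°
  direction (-0.9659, 0.2588); cell (3,5); t to first gridline: x 0.2381, y 2.1637 (then +1.0353 / +3.8637)
    (2,5) via x @ 0.2381
    (1,5) via x @ 1.2734
    (1,6) via y @ 2.1637  # hit
  → r_1 = 2.1637
beam 2: φ=0°, α=255°
  direction (-0.2588, -0.9659); cell (3,5); t to first gridline: x 0.8887, y 0.4555 (then +3.8637 / +1.0353)
    (3,4) via y @ 0.4555
    (2,4) via x @ 0.8887
    (2,3) via y @ 1.4908
    (2,2) via y @ 2.5261
    (2,1) via y @ 3.5614
    (2,0) via y @ 4.5966  # hit
  → r_2 = 4.5966
beam 3: φ=90°, α=345°
  direction (0.9659, -0.2588); cell (3,5); t to first gridline: x 0.7972, y 1.7000 (then +1.0353 / +3.8637)
    (4,5) via x @ 0.7972
    (4,4) via y @ 1.7000
    (5,4) via x @ 1.8324
    (6,4) via x @ 2.8677
    (7,4) via x @ 3.9030  # hit
  → r_3 = 3.9030

ranges = [2.1637, 4.5966, 3.9030]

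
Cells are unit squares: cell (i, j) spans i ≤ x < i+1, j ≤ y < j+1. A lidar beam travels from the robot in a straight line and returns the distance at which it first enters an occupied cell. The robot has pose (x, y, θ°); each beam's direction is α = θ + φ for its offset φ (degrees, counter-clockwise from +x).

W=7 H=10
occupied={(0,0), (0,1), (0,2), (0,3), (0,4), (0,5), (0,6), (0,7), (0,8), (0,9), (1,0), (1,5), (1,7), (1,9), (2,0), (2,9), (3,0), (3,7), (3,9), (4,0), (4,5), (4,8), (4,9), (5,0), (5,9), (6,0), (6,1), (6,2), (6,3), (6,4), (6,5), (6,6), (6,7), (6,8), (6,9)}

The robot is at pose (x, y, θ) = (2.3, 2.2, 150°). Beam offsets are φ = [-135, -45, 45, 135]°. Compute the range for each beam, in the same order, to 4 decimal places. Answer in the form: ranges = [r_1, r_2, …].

beam 1: φ=-135°, α=15°
  d=(0.9659,0.2588)  start (2,2)  tX=0.7247 tY=3.0910  stride 1/|dx|=1.0353 1/|dy|=3.8637
    cross x-line → (3,2), t=0.7247
    cross x-line → (4,2), t=1.7600
    cross x-line → (5,2), t=2.7952
    cross y-line → (5,3), t=3.0910
    cross x-line → (6,3), t=3.8305 (wall)
  → r_1 = 3.8305
beam 2: φ=-45°, α=105°
  d=(-0.2588,0.9659)  start (2,2)  tX=1.1591 tY=0.8282  stride 1/|dx|=3.8637 1/|dy|=1.0353
    cross y-line → (2,3), t=0.8282
    cross x-line → (1,3), t=1.1591
    cross y-line → (1,4), t=1.8635
    cross y-line → (1,5), t=2.8988 (wall)
  → r_2 = 2.8988
beam 3: φ=45°, α=195°
  d=(-0.9659,-0.2588)  start (2,2)  tX=0.3106 tY=0.7727  stride 1/|dx|=1.0353 1/|dy|=3.8637
    cross x-line → (1,2), t=0.3106
    cross y-line → (1,1), t=0.7727
    cross x-line → (0,1), t=1.3459 (wall)
  → r_3 = 1.3459
beam 4: φ=135°, α=285°
  d=(0.2588,-0.9659)  start (2,2)  tX=2.7046 tY=0.2071  stride 1/|dx|=3.8637 1/|dy|=1.0353
    cross y-line → (2,1), t=0.2071
    cross y-line → (2,0), t=1.2423 (wall)
  → r_4 = 1.2423

ranges = [3.8305, 2.8988, 1.3459, 1.2423]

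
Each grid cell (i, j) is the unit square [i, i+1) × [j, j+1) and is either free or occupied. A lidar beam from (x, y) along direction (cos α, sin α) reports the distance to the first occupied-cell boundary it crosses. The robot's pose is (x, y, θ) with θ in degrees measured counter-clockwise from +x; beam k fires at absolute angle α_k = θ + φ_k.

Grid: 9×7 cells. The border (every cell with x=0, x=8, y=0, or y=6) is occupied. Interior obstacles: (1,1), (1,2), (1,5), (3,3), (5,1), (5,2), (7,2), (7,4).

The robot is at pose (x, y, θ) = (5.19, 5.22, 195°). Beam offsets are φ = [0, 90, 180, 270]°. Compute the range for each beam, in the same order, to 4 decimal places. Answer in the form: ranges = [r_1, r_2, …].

beam 1: φ=0°, α=195°
  d=(-0.9659,-0.2588)  start (5,5)  tX=0.1967 tY=0.8500  stride 1/|dx|=1.0353 1/|dy|=3.8637
    cross x-line → (4,5), t=0.1967
    cross y-line → (4,4), t=0.8500
    cross x-line → (3,4), t=1.2320
    cross x-line → (2,4), t=2.2673
    cross x-line → (1,4), t=3.3025
    cross x-line → (0,4), t=4.3378 (wall)
  → r_1 = 4.3378
beam 2: φ=90°, α=285°
  d=(0.2588,-0.9659)  start (5,5)  tX=3.1296 tY=0.2278  stride 1/|dx|=3.8637 1/|dy|=1.0353
    cross y-line → (5,4), t=0.2278
    cross y-line → (5,3), t=1.2630
    cross y-line → (5,2), t=2.2983 (wall)
  → r_2 = 2.2983
beam 3: φ=180°, α=15°
  d=(0.9659,0.2588)  start (5,5)  tX=0.8386 tY=3.0137  stride 1/|dx|=1.0353 1/|dy|=3.8637
    cross x-line → (6,5), t=0.8386
    cross x-line → (7,5), t=1.8738
    cross x-line → (8,5), t=2.9091 (wall)
  → r_3 = 2.9091
beam 4: φ=270°, α=105°
  d=(-0.2588,0.9659)  start (5,5)  tX=0.7341 tY=0.8075  stride 1/|dx|=3.8637 1/|dy|=1.0353
    cross x-line → (4,5), t=0.7341
    cross y-line → (4,6), t=0.8075 (wall)
  → r_4 = 0.8075

ranges = [4.3378, 2.2983, 2.9091, 0.8075]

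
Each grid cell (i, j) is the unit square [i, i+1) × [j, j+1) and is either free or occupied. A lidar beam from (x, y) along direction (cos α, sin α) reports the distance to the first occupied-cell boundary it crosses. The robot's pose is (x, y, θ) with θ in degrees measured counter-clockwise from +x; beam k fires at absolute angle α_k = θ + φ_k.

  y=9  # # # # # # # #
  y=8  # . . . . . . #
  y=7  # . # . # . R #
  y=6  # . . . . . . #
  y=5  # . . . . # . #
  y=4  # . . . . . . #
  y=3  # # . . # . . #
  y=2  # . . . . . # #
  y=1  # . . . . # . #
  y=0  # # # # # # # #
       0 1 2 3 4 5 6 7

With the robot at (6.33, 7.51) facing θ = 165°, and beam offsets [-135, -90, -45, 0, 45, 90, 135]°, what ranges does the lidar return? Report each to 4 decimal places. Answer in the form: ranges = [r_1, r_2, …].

ranges = [0.7736, 1.5426, 1.7205, 1.3769, 6.1546, 1.5633, 1.3400]

beam 1: φ=-135°, α=30°
  cosα=0.8660 sinα=0.5000 | (6,7) | tMaxX 0.7736 tMaxY 0.9800 | tΔX 1.1547 tΔY 2.0000
    t=0.7736 [x] (7,7) — stop
  → r_1 = 0.7736
beam 2: φ=-90°, α=75°
  cosα=0.2588 sinα=0.9659 | (6,7) | tMaxX 2.5887 tMaxY 0.5073 | tΔX 3.8637 tΔY 1.0353
    t=0.5073 [y] (6,8)
    t=1.5426 [y] (6,9) — stop
  → r_2 = 1.5426
beam 3: φ=-45°, α=120°
  cosα=-0.5000 sinα=0.8660 | (6,7) | tMaxX 0.6600 tMaxY 0.5658 | tΔX 2.0000 tΔY 1.1547
    t=0.5658 [y] (6,8)
    t=0.6600 [x] (5,8)
    t=1.7205 [y] (5,9) — stop
  → r_3 = 1.7205
beam 4: φ=0°, α=165°
  cosα=-0.9659 sinα=0.2588 | (6,7) | tMaxX 0.3416 tMaxY 1.8932 | tΔX 1.0353 tΔY 3.8637
    t=0.3416 [x] (5,7)
    t=1.3769 [x] (4,7) — stop
  → r_4 = 1.3769
beam 5: φ=45°, α=210°
  cosα=-0.8660 sinα=-0.5000 | (6,7) | tMaxX 0.3811 tMaxY 1.0200 | tΔX 1.1547 tΔY 2.0000
    t=0.3811 [x] (5,7)
    t=1.0200 [y] (5,6)
    t=1.5358 [x] (4,6)
    t=2.6905 [x] (3,6)
    t=3.0200 [y] (3,5)
    t=3.8452 [x] (2,5)
    t=4.9999 [x] (1,5)
    t=5.0200 [y] (1,4)
    t=6.1546 [x] (0,4) — stop
  → r_5 = 6.1546
beam 6: φ=90°, α=255°
  cosα=-0.2588 sinα=-0.9659 | (6,7) | tMaxX 1.2750 tMaxY 0.5280 | tΔX 3.8637 tΔY 1.0353
    t=0.5280 [y] (6,6)
    t=1.2750 [x] (5,6)
    t=1.5633 [y] (5,5) — stop
  → r_6 = 1.5633
beam 7: φ=135°, α=300°
  cosα=0.5000 sinα=-0.8660 | (6,7) | tMaxX 1.3400 tMaxY 0.5889 | tΔX 2.0000 tΔY 1.1547
    t=0.5889 [y] (6,6)
    t=1.3400 [x] (7,6) — stop
  → r_7 = 1.3400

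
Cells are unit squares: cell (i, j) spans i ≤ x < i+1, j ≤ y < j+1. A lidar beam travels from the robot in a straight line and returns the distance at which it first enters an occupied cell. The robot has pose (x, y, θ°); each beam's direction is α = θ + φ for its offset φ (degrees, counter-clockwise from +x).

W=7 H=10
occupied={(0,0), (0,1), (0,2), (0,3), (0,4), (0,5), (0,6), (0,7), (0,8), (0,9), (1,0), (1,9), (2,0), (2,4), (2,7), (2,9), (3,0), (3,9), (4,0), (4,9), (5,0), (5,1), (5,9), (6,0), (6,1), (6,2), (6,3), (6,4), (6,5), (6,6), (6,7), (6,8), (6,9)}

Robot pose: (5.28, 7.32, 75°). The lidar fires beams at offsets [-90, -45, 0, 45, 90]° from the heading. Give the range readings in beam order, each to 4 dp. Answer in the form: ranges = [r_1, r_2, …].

ranges = [0.7454, 0.8314, 1.7393, 1.9399, 2.3604]

beam 1: φ=-90°, α=345°
  cosα=0.9659 sinα=-0.2588 | (5,7) | tMaxX 0.7454 tMaxY 1.2364 | tΔX 1.0353 tΔY 3.8637
    t=0.7454 [x] (6,7) — stop
  → r_1 = 0.7454
beam 2: φ=-45°, α=30°
  cosα=0.8660 sinα=0.5000 | (5,7) | tMaxX 0.8314 tMaxY 1.3600 | tΔX 1.1547 tΔY 2.0000
    t=0.8314 [x] (6,7) — stop
  → r_2 = 0.8314
beam 3: φ=0°, α=75°
  cosα=0.2588 sinα=0.9659 | (5,7) | tMaxX 2.7819 tMaxY 0.7040 | tΔX 3.8637 tΔY 1.0353
    t=0.7040 [y] (5,8)
    t=1.7393 [y] (5,9) — stop
  → r_3 = 1.7393
beam 4: φ=45°, α=120°
  cosα=-0.5000 sinα=0.8660 | (5,7) | tMaxX 0.5600 tMaxY 0.7852 | tΔX 2.0000 tΔY 1.1547
    t=0.5600 [x] (4,7)
    t=0.7852 [y] (4,8)
    t=1.9399 [y] (4,9) — stop
  → r_4 = 1.9399
beam 5: φ=90°, α=165°
  cosα=-0.9659 sinα=0.2588 | (5,7) | tMaxX 0.2899 tMaxY 2.6273 | tΔX 1.0353 tΔY 3.8637
    t=0.2899 [x] (4,7)
    t=1.3252 [x] (3,7)
    t=2.3604 [x] (2,7) — stop
  → r_5 = 2.3604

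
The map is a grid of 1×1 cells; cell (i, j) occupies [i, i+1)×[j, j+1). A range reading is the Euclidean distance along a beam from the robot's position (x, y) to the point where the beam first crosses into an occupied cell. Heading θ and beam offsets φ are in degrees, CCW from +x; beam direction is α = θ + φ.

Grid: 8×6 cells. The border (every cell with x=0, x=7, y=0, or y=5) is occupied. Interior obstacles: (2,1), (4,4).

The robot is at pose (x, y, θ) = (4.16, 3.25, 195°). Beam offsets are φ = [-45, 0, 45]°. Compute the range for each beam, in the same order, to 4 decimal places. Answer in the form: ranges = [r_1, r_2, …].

beam 1: φ=-45°, α=150°
  d=(-0.8660,0.5000)  start (4,3)  tX=0.1848 tY=1.5000  stride 1/|dx|=1.1547 1/|dy|=2.0000
    cross x-line → (3,3), t=0.1848
    cross x-line → (2,3), t=1.3395
    cross y-line → (2,4), t=1.5000
    cross x-line → (1,4), t=2.4942
    cross y-line → (1,5), t=3.5000 (wall)
  → r_1 = 3.5000
beam 2: φ=0°, α=195°
  d=(-0.9659,-0.2588)  start (4,3)  tX=0.1656 tY=0.9659  stride 1/|dx|=1.0353 1/|dy|=3.8637
    cross x-line → (3,3), t=0.1656
    cross y-line → (3,2), t=0.9659
    cross x-line → (2,2), t=1.2009
    cross x-line → (1,2), t=2.2362
    cross x-line → (0,2), t=3.2715 (wall)
  → r_2 = 3.2715
beam 3: φ=45°, α=240°
  d=(-0.5000,-0.8660)  start (4,3)  tX=0.3200 tY=0.2887  stride 1/|dx|=2.0000 1/|dy|=1.1547
    cross y-line → (4,2), t=0.2887
    cross x-line → (3,2), t=0.3200
    cross y-line → (3,1), t=1.4434
    cross x-line → (2,1), t=2.3200 (wall)
  → r_3 = 2.3200

ranges = [3.5000, 3.2715, 2.3200]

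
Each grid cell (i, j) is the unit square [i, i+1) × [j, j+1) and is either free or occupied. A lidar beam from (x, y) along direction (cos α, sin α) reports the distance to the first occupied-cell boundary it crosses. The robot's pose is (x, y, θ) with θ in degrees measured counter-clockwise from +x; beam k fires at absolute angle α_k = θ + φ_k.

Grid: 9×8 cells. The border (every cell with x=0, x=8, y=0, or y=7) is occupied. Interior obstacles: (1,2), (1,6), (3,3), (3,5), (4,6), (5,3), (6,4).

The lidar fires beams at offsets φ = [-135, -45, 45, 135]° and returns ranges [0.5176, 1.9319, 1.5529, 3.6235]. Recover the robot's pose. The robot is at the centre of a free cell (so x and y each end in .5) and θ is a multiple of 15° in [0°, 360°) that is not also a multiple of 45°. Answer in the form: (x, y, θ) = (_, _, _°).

The pose lattice has 35·16 = 560 candidates. Test each by forward raycasting.
  (4.5, 5.5, 105°): beam 1 = 1.7321 ≠ 0.5176 ✗
  (5.5, 4.5, 105°): beam 1 = 0.5774 ≠ 0.5176 ✗
  (3.5, 1.5, 165°): beam 1 = 5.1962 ≠ 0.5176 ✗
  …
  (5.5, 1.5, 30°): r_1=0.5176, r_2=1.9319, r_3=1.5529, r_4=3.6235 — all match ✓
Unique over the lattice → pose = (5.5, 1.5, 30°).

(x, y, θ) = (5.5, 1.5, 30°)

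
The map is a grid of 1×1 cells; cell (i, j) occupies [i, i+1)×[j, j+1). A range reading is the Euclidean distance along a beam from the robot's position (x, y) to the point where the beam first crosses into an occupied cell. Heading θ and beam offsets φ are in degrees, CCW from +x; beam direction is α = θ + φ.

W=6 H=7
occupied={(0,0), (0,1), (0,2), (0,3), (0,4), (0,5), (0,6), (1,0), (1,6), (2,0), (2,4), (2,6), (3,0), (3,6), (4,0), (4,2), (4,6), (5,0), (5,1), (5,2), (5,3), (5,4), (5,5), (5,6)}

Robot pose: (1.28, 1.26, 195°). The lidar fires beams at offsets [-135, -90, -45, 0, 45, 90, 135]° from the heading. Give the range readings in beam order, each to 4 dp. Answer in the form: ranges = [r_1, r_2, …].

ranges = [3.1639, 1.0818, 0.3233, 0.2899, 0.3002, 0.2692, 0.5200]

beam 1: φ=-135°, α=60°
  direction (0.5000, 0.8660); cell (1,1); t to first gridline: x 1.4400, y 0.8545 (then +2.0000 / +1.1547)
    (1,2) via y @ 0.8545
    (2,2) via x @ 1.4400
    (2,3) via y @ 2.0092
    (2,4) via y @ 3.1639  # hit
  → r_1 = 3.1639
beam 2: φ=-90°, α=105°
  direction (-0.2588, 0.9659); cell (1,1); t to first gridline: x 1.0818, y 0.7661 (then +3.8637 / +1.0353)
    (1,2) via y @ 0.7661
    (0,2) via x @ 1.0818  # hit
  → r_2 = 1.0818
beam 3: φ=-45°, α=150°
  direction (-0.8660, 0.5000); cell (1,1); t to first gridline: x 0.3233, y 1.4800 (then +1.1547 / +2.0000)
    (0,1) via x @ 0.3233  # hit
  → r_3 = 0.3233
beam 4: φ=0°, α=195°
  direction (-0.9659, -0.2588); cell (1,1); t to first gridline: x 0.2899, y 1.0046 (then +1.0353 / +3.8637)
    (0,1) via x @ 0.2899  # hit
  → r_4 = 0.2899
beam 5: φ=45°, α=240°
  direction (-0.5000, -0.8660); cell (1,1); t to first gridline: x 0.5600, y 0.3002 (then +2.0000 / +1.1547)
    (1,0) via y @ 0.3002  # hit
  → r_5 = 0.3002
beam 6: φ=90°, α=285°
  direction (0.2588, -0.9659); cell (1,1); t to first gridline: x 2.7819, y 0.2692 (then +3.8637 / +1.0353)
    (1,0) via y @ 0.2692  # hit
  → r_6 = 0.2692
beam 7: φ=135°, α=330°
  direction (0.8660, -0.5000); cell (1,1); t to first gridline: x 0.8314, y 0.5200 (then +1.1547 / +2.0000)
    (1,0) via y @ 0.5200  # hit
  → r_7 = 0.5200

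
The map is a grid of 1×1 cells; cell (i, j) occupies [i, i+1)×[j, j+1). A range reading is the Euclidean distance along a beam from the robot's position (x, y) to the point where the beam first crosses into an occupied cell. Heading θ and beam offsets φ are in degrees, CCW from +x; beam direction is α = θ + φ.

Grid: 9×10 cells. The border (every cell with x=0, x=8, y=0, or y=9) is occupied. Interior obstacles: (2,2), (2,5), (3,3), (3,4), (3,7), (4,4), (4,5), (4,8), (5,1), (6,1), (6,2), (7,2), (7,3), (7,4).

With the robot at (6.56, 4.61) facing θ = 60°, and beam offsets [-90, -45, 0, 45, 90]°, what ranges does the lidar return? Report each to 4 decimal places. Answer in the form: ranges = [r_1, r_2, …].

beam 1: φ=-90°, α=330°
  dir = (cos 330°, sin 330°) = (0.8660, -0.5000); from cell (6,4)
  next x-line at t=0.5081, next y-line at t=1.2200; Δt_x=1.1547, Δt_y=2.0000
    x: enter (7,4) at t=0.5081 ← occupied
  → r_1 = 0.5081
beam 2: φ=-45°, α=15°
  dir = (cos 15°, sin 15°) = (0.9659, 0.2588); from cell (6,4)
  next x-line at t=0.4555, next y-line at t=1.5068; Δt_x=1.0353, Δt_y=3.8637
    x: enter (7,4) at t=0.4555 ← occupied
  → r_2 = 0.4555
beam 3: φ=0°, α=60°
  dir = (cos 60°, sin 60°) = (0.5000, 0.8660); from cell (6,4)
  next x-line at t=0.8800, next y-line at t=0.4503; Δt_x=2.0000, Δt_y=1.1547
    y: enter (6,5) at t=0.4503
    x: enter (7,5) at t=0.8800
    y: enter (7,6) at t=1.6050
    y: enter (7,7) at t=2.7597
    x: enter (8,7) at t=2.8800 ← occupied
  → r_3 = 2.8800
beam 4: φ=45°, α=105°
  dir = (cos 105°, sin 105°) = (-0.2588, 0.9659); from cell (6,4)
  next x-line at t=2.1637, next y-line at t=0.4038; Δt_x=3.8637, Δt_y=1.0353
    y: enter (6,5) at t=0.4038
    y: enter (6,6) at t=1.4390
    x: enter (5,6) at t=2.1637
    y: enter (5,7) at t=2.4743
    y: enter (5,8) at t=3.5096
    y: enter (5,9) at t=4.5449 ← occupied
  → r_4 = 4.5449
beam 5: φ=90°, α=150°
  dir = (cos 150°, sin 150°) = (-0.8660, 0.5000); from cell (6,4)
  next x-line at t=0.6466, next y-line at t=0.7800; Δt_x=1.1547, Δt_y=2.0000
    x: enter (5,4) at t=0.6466
    y: enter (5,5) at t=0.7800
    x: enter (4,5) at t=1.8013 ← occupied
  → r_5 = 1.8013

ranges = [0.5081, 0.4555, 2.8800, 4.5449, 1.8013]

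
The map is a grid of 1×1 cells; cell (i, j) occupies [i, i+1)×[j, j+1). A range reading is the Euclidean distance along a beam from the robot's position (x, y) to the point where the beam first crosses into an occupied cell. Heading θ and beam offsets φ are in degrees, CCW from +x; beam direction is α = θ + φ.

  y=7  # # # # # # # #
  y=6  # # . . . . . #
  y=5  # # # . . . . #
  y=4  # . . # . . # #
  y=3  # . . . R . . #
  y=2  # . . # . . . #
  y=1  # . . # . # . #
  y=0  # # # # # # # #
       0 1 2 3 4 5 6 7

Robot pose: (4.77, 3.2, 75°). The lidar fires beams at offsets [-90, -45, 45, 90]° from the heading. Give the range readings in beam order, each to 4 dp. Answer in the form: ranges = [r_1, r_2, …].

beam 1: φ=-90°, α=345°
  dir = (cos 345°, sin 345°) = (0.9659, -0.2588); from cell (4,3)
  next x-line at t=0.2381, next y-line at t=0.7727; Δt_x=1.0353, Δt_y=3.8637
    x: enter (5,3) at t=0.2381
    y: enter (5,2) at t=0.7727
    x: enter (6,2) at t=1.2734
    x: enter (7,2) at t=2.3087 ← occupied
  → r_1 = 2.3087
beam 2: φ=-45°, α=30°
  dir = (cos 30°, sin 30°) = (0.8660, 0.5000); from cell (4,3)
  next x-line at t=0.2656, next y-line at t=1.6000; Δt_x=1.1547, Δt_y=2.0000
    x: enter (5,3) at t=0.2656
    x: enter (6,3) at t=1.4203
    y: enter (6,4) at t=1.6000 ← occupied
  → r_2 = 1.6000
beam 3: φ=45°, α=120°
  dir = (cos 120°, sin 120°) = (-0.5000, 0.8660); from cell (4,3)
  next x-line at t=1.5400, next y-line at t=0.9238; Δt_x=2.0000, Δt_y=1.1547
    y: enter (4,4) at t=0.9238
    x: enter (3,4) at t=1.5400 ← occupied
  → r_3 = 1.5400
beam 4: φ=90°, α=165°
  dir = (cos 165°, sin 165°) = (-0.9659, 0.2588); from cell (4,3)
  next x-line at t=0.7972, next y-line at t=3.0910; Δt_x=1.0353, Δt_y=3.8637
    x: enter (3,3) at t=0.7972
    x: enter (2,3) at t=1.8324
    x: enter (1,3) at t=2.8677
    y: enter (1,4) at t=3.0910
    x: enter (0,4) at t=3.9030 ← occupied
  → r_4 = 3.9030

ranges = [2.3087, 1.6000, 1.5400, 3.9030]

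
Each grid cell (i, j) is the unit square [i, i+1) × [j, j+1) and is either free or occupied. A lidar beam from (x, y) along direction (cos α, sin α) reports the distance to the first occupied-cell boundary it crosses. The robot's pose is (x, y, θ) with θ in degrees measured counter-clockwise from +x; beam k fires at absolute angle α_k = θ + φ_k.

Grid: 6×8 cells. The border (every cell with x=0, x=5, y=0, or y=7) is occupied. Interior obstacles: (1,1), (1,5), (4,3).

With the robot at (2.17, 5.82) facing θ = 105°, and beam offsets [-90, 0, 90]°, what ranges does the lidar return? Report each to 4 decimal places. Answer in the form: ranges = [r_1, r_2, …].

ranges = [2.9298, 1.2216, 0.1760]

beam 1: φ=-90°, α=15°
  d=(0.9659,0.2588)  start (2,5)  tX=0.8593 tY=0.6955  stride 1/|dx|=1.0353 1/|dy|=3.8637
    cross y-line → (2,6), t=0.6955
    cross x-line → (3,6), t=0.8593
    cross x-line → (4,6), t=1.8946
    cross x-line → (5,6), t=2.9298 (wall)
  → r_1 = 2.9298
beam 2: φ=0°, α=105°
  d=(-0.2588,0.9659)  start (2,5)  tX=0.6568 tY=0.1863  stride 1/|dx|=3.8637 1/|dy|=1.0353
    cross y-line → (2,6), t=0.1863
    cross x-line → (1,6), t=0.6568
    cross y-line → (1,7), t=1.2216 (wall)
  → r_2 = 1.2216
beam 3: φ=90°, α=195°
  d=(-0.9659,-0.2588)  start (2,5)  tX=0.1760 tY=3.1682  stride 1/|dx|=1.0353 1/|dy|=3.8637
    cross x-line → (1,5), t=0.1760 (wall)
  → r_3 = 0.1760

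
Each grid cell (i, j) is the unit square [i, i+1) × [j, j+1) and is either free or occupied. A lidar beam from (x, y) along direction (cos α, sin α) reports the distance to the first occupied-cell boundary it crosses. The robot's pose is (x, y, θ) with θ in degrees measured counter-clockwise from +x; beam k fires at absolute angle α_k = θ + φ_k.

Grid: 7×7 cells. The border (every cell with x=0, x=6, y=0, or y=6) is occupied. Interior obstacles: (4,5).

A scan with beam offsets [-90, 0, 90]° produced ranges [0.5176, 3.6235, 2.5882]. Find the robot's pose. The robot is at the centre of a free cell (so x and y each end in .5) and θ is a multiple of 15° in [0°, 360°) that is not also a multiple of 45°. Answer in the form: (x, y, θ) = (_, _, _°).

Enumerate (i+0.5, j+0.5, θ) over the 24 free cells and 16 admissible headings. For each, cast all 3 beams and compare to the given ranges.
  (1.5, 4.5, 240°): beam 1 = 0.5774 ≠ 0.5176 ✗
  (1.5, 1.5, 195°): beam 1 = 1.9319 ≠ 0.5176 ✗
  (2.5, 2.5, 255°): beam 1 = 1.5529 ≠ 0.5176 ✗
  (1.5, 2.5, 210°): beam 1 = 1.0000 ≠ 0.5176 ✗
  …
  (1.5, 4.5, 285°): r_1=0.5176, r_2=3.6235, r_3=2.5882 — all match ✓
No second candidate reproduces the full scan.

(x, y, θ) = (1.5, 4.5, 285°)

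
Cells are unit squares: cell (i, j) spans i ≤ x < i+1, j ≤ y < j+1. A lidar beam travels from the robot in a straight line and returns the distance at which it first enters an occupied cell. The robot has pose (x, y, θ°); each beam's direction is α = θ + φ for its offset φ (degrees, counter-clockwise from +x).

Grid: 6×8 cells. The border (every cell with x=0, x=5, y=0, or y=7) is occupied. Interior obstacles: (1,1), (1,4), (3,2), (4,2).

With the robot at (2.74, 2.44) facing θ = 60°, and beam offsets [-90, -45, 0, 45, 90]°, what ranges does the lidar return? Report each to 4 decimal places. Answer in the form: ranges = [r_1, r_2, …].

ranges = [0.3002, 0.2692, 0.5200, 4.7209, 2.0092]

beam 1: φ=-90°, α=330°
  d=(0.8660,-0.5000)  start (2,2)  tX=0.3002 tY=0.8800  stride 1/|dx|=1.1547 1/|dy|=2.0000
    cross x-line → (3,2), t=0.3002 (wall)
  → r_1 = 0.3002
beam 2: φ=-45°, α=15°
  d=(0.9659,0.2588)  start (2,2)  tX=0.2692 tY=2.1637  stride 1/|dx|=1.0353 1/|dy|=3.8637
    cross x-line → (3,2), t=0.2692 (wall)
  → r_2 = 0.2692
beam 3: φ=0°, α=60°
  d=(0.5000,0.8660)  start (2,2)  tX=0.5200 tY=0.6466  stride 1/|dx|=2.0000 1/|dy|=1.1547
    cross x-line → (3,2), t=0.5200 (wall)
  → r_3 = 0.5200
beam 4: φ=45°, α=105°
  d=(-0.2588,0.9659)  start (2,2)  tX=2.8591 tY=0.5798  stride 1/|dx|=3.8637 1/|dy|=1.0353
    cross y-line → (2,3), t=0.5798
    cross y-line → (2,4), t=1.6150
    cross y-line → (2,5), t=2.6503
    cross x-line → (1,5), t=2.8591
    cross y-line → (1,6), t=3.6856
    cross y-line → (1,7), t=4.7209 (wall)
  → r_4 = 4.7209
beam 5: φ=90°, α=150°
  d=(-0.8660,0.5000)  start (2,2)  tX=0.8545 tY=1.1200  stride 1/|dx|=1.1547 1/|dy|=2.0000
    cross x-line → (1,2), t=0.8545
    cross y-line → (1,3), t=1.1200
    cross x-line → (0,3), t=2.0092 (wall)
  → r_5 = 2.0092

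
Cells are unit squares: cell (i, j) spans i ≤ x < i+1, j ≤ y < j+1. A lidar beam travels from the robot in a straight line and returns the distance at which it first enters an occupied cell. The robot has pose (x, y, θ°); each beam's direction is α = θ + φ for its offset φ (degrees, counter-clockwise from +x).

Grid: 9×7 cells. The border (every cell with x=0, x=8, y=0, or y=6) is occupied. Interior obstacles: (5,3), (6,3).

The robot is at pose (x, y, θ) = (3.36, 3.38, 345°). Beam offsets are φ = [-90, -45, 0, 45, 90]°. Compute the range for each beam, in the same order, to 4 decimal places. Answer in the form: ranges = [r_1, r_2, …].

beam 1: φ=-90°, α=255°
  d=(-0.2588,-0.9659)  start (3,3)  tX=1.3909 tY=0.3934  stride 1/|dx|=3.8637 1/|dy|=1.0353
    cross y-line → (3,2), t=0.3934
    cross x-line → (2,2), t=1.3909
    cross y-line → (2,1), t=1.4287
    cross y-line → (2,0), t=2.4640 (wall)
  → r_1 = 2.4640
beam 2: φ=-45°, α=300°
  d=(0.5000,-0.8660)  start (3,3)  tX=1.2800 tY=0.4388  stride 1/|dx|=2.0000 1/|dy|=1.1547
    cross y-line → (3,2), t=0.4388
    cross x-line → (4,2), t=1.2800
    cross y-line → (4,1), t=1.5935
    cross y-line → (4,0), t=2.7482 (wall)
  → r_2 = 2.7482
beam 3: φ=0°, α=345°
  d=(0.9659,-0.2588)  start (3,3)  tX=0.6626 tY=1.4682  stride 1/|dx|=1.0353 1/|dy|=3.8637
    cross x-line → (4,3), t=0.6626
    cross y-line → (4,2), t=1.4682
    cross x-line → (5,2), t=1.6979
    cross x-line → (6,2), t=2.7331
    cross x-line → (7,2), t=3.7684
    cross x-line → (8,2), t=4.8037 (wall)
  → r_3 = 4.8037
beam 4: φ=45°, α=30°
  d=(0.8660,0.5000)  start (3,3)  tX=0.7390 tY=1.2400  stride 1/|dx|=1.1547 1/|dy|=2.0000
    cross x-line → (4,3), t=0.7390
    cross y-line → (4,4), t=1.2400
    cross x-line → (5,4), t=1.8937
    cross x-line → (6,4), t=3.0484
    cross y-line → (6,5), t=3.2400
    cross x-line → (7,5), t=4.2031
    cross y-line → (7,6), t=5.2400 (wall)
  → r_4 = 5.2400
beam 5: φ=90°, α=75°
  d=(0.2588,0.9659)  start (3,3)  tX=2.4728 tY=0.6419  stride 1/|dx|=3.8637 1/|dy|=1.0353
    cross y-line → (3,4), t=0.6419
    cross y-line → (3,5), t=1.6771
    cross x-line → (4,5), t=2.4728
    cross y-line → (4,6), t=2.7124 (wall)
  → r_5 = 2.7124

ranges = [2.4640, 2.7482, 4.8037, 5.2400, 2.7124]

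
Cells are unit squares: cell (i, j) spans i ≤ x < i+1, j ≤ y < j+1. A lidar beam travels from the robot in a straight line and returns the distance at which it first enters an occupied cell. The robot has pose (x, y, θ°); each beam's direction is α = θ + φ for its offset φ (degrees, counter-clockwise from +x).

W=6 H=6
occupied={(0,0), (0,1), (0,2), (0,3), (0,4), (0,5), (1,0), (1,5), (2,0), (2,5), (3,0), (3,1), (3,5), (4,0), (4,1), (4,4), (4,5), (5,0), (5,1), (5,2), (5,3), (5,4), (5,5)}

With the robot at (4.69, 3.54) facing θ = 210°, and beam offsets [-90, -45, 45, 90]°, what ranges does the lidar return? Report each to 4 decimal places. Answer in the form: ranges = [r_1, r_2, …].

beam 1: φ=-90°, α=120°
  cosα=-0.5000 sinα=0.8660 | (4,3) | tMaxX 1.3800 tMaxY 0.5312 | tΔX 2.0000 tΔY 1.1547
    t=0.5312 [y] (4,4) — stop
  → r_1 = 0.5312
beam 2: φ=-45°, α=165°
  cosα=-0.9659 sinα=0.2588 | (4,3) | tMaxX 0.7143 tMaxY 1.7773 | tΔX 1.0353 tΔY 3.8637
    t=0.7143 [x] (3,3)
    t=1.7496 [x] (2,3)
    t=1.7773 [y] (2,4)
    t=2.7849 [x] (1,4)
    t=3.8202 [x] (0,4) — stop
  → r_2 = 3.8202
beam 3: φ=45°, α=255°
  cosα=-0.2588 sinα=-0.9659 | (4,3) | tMaxX 2.6660 tMaxY 0.5590 | tΔX 3.8637 tΔY 1.0353
    t=0.5590 [y] (4,2)
    t=1.5943 [y] (4,1) — stop
  → r_3 = 1.5943
beam 4: φ=90°, α=300°
  cosα=0.5000 sinα=-0.8660 | (4,3) | tMaxX 0.6200 tMaxY 0.6235 | tΔX 2.0000 tΔY 1.1547
    t=0.6200 [x] (5,3) — stop
  → r_4 = 0.6200

ranges = [0.5312, 3.8202, 1.5943, 0.6200]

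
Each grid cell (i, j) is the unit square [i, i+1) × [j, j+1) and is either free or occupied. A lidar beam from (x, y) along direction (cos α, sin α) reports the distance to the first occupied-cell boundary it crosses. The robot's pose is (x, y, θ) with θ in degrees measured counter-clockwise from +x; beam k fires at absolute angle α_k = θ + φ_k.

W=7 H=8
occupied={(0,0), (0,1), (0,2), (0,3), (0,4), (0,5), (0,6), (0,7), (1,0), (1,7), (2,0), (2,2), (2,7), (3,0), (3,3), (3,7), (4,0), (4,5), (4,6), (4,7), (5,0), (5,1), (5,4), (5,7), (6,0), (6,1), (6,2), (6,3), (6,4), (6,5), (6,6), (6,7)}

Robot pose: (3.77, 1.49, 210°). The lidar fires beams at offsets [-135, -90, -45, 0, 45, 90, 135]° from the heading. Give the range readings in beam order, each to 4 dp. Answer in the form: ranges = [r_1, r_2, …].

beam 1: φ=-135°, α=75°
  d=(0.2588,0.9659)  start (3,1)  tX=0.8887 tY=0.5280  stride 1/|dx|=3.8637 1/|dy|=1.0353
    cross y-line → (3,2), t=0.5280
    cross x-line → (4,2), t=0.8887
    cross y-line → (4,3), t=1.5633
    cross y-line → (4,4), t=2.5985
    cross y-line → (4,5), t=3.6338 (wall)
  → r_1 = 3.6338
beam 2: φ=-90°, α=120°
  d=(-0.5000,0.8660)  start (3,1)  tX=1.5400 tY=0.5889  stride 1/|dx|=2.0000 1/|dy|=1.1547
    cross y-line → (3,2), t=0.5889
    cross x-line → (2,2), t=1.5400 (wall)
  → r_2 = 1.5400
beam 3: φ=-45°, α=165°
  d=(-0.9659,0.2588)  start (3,1)  tX=0.7972 tY=1.9705  stride 1/|dx|=1.0353 1/|dy|=3.8637
    cross x-line → (2,1), t=0.7972
    cross x-line → (1,1), t=1.8324
    cross y-line → (1,2), t=1.9705
    cross x-line → (0,2), t=2.8677 (wall)
  → r_3 = 2.8677
beam 4: φ=0°, α=210°
  d=(-0.8660,-0.5000)  start (3,1)  tX=0.8891 tY=0.9800  stride 1/|dx|=1.1547 1/|dy|=2.0000
    cross x-line → (2,1), t=0.8891
    cross y-line → (2,0), t=0.9800 (wall)
  → r_4 = 0.9800
beam 5: φ=45°, α=255°
  d=(-0.2588,-0.9659)  start (3,1)  tX=2.9751 tY=0.5073  stride 1/|dx|=3.8637 1/|dy|=1.0353
    cross y-line → (3,0), t=0.5073 (wall)
  → r_5 = 0.5073
beam 6: φ=90°, α=300°
  d=(0.5000,-0.8660)  start (3,1)  tX=0.4600 tY=0.5658  stride 1/|dx|=2.0000 1/|dy|=1.1547
    cross x-line → (4,1), t=0.4600
    cross y-line → (4,0), t=0.5658 (wall)
  → r_6 = 0.5658
beam 7: φ=135°, α=345°
  d=(0.9659,-0.2588)  start (3,1)  tX=0.2381 tY=1.8932  stride 1/|dx|=1.0353 1/|dy|=3.8637
    cross x-line → (4,1), t=0.2381
    cross x-line → (5,1), t=1.2734 (wall)
  → r_7 = 1.2734

ranges = [3.6338, 1.5400, 2.8677, 0.9800, 0.5073, 0.5658, 1.2734]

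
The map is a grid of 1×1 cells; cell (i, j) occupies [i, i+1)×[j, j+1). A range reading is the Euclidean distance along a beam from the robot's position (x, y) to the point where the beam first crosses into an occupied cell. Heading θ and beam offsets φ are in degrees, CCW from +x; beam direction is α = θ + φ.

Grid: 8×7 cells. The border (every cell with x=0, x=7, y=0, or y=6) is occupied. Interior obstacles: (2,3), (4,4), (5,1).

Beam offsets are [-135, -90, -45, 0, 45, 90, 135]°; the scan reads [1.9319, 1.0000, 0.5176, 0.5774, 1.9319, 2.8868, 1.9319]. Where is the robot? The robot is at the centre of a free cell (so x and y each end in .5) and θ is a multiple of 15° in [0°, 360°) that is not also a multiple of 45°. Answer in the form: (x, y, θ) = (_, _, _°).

Candidates: 27 free-cell centres × 16 headings = 432 poses. Raycast each; keep the one whose scan matches to 4 dp.
  (5.5, 2.5, 330°): beam 1 = 4.6587 ≠ 1.9319 ✗
  (3.5, 4.5, 285°): beam 1 = 2.8868 ≠ 1.9319 ✗
  (2.5, 4.5, 75°): beam 1 = 0.5774 ≠ 1.9319 ✗
  (3.5, 3.5, 240°): beam 1 = 2.5882 ≠ 1.9319 ✗
  …
  (6.5, 3.5, 30°): r_1=1.9319, r_2=1.0000, r_3=0.5176, r_4=0.5774, r_5=1.9319, r_6=2.8868, r_7=1.9319 — all match ✓
Only this pose fits every beam.

(x, y, θ) = (6.5, 3.5, 30°)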